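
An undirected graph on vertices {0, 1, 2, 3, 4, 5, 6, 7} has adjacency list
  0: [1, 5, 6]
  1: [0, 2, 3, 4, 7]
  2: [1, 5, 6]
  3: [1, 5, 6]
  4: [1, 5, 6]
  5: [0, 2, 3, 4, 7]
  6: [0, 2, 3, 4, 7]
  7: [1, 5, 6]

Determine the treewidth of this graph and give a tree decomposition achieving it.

Each bag holds 4 vertices, so the decomposition has width 3, which upper-bounds the treewidth. For the lower bound: the 4 vertex sets {1,4}, {2,5}, {6}, {0} are disjoint, each induces a connected subgraph, and every pair is joined by at least one edge of G. Contracting each set to a single vertex therefore yields K_{4} as a minor, and since treewidth is minor-monotone, tw(G) ≥ tw(K_{4}) = 3. Hence tw(G) = 3 exactly.

Treewidth 3.
Bags: B1 = {1, 4, 5, 6}  B2 = {1, 2, 5, 6}  B3 = {0, 1, 5, 6}  B4 = {1, 5, 6, 7}  B5 = {1, 3, 5, 6}
Tree: B1–B2, B2–B3, B3–B4, B4–B5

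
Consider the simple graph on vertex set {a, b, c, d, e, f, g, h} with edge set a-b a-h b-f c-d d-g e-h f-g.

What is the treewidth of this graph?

1

A width-1 tree decomposition is:
Bags: B1 = {e, h}  B2 = {a, h}  B3 = {a, b}  B4 = {b, f}  B5 = {f, g}  B6 = {d, g}  B7 = {c, d}
Tree: B1–B2, B2–B3, B3–B4, B4–B5, B5–B6, B6–B7
Every bag has size at most 2, so the width is 2 − 1 = 1 and tw(G) ≤ 1. G has an edge, so its treewidth is at least 1. Therefore the treewidth is 1.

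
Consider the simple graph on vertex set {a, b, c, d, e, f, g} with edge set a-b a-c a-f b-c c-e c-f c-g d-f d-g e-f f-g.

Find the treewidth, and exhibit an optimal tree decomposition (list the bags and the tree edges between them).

Treewidth 2.
One such decomposition:
Bags: B1 = {c, f, g}  B2 = {d, f, g}  B3 = {c, e, f}  B4 = {a, c, f}  B5 = {a, b, c}
Tree: B1–B2, B1–B3, B1–B4, B4–B5

Every bag has size at most 3, so the width is 3 − 1 = 2 and tw(G) ≤ 2. Conversely, {d, f, g} is a clique of size 3, and the vertices of any clique must share a bag in every tree decomposition; so some bag has ≥ 3 vertices and tw(G) ≥ 2. Combining the bounds, tw(G) = 2.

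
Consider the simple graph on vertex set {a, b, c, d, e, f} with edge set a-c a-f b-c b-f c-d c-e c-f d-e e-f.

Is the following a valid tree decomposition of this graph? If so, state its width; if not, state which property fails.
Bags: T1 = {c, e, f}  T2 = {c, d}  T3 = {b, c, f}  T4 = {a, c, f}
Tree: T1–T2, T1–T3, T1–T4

A tree decomposition must satisfy three properties: every vertex lies in some bag; for every edge, both endpoints lie together in some bag; and for every vertex, the bags containing it form a connected subtree. Here edge (e,d) lies in no bag, so the decomposition is invalid.

No — edge (e,d) lies in no bag.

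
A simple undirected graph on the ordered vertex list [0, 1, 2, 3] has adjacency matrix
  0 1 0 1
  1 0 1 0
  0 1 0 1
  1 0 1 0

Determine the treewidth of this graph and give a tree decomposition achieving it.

Treewidth 2.
One such decomposition:
Bags: B1 = {0, 1, 2}  B2 = {0, 2, 3}
Tree: B1–B2

The largest bag has 3 vertices, giving width 2; this decomposition certifies tw(G) ≤ 2. The edges 0–1–2–3–0 form a cycle, so G is not a tree and its treewidth is at least 2. Hence tw(G) = 2 exactly.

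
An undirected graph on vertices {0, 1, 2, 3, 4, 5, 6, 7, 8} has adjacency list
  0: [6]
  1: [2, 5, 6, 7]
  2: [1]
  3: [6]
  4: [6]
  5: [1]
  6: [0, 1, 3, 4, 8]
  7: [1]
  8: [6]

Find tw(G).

1

A width-1 tree decomposition is:
Bags: B1 = {1, 2}  B2 = {1, 7}  B3 = {1, 6}  B4 = {6, 8}  B5 = {4, 6}  B6 = {3, 6}  B7 = {1, 5}  B8 = {0, 6}
Tree: B1–B2, B1–B3, B3–B4, B4–B5, B3–B6, B1–B7, B6–B8
Each bag holds 2 vertices, so the decomposition has width 1, which upper-bounds the treewidth. Since G has at least one edge (e.g. 1–2), it is not an edgeless graph, so tw(G) ≥ 1. The upper and lower bounds meet at 1, so that is the treewidth.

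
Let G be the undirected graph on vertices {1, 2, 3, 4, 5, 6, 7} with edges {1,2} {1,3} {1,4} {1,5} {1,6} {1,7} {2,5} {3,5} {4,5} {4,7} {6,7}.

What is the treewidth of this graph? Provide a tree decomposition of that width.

Each bag holds 3 vertices, so the decomposition has width 2, which upper-bounds the treewidth. For the lower bound, the 3 vertices {1, 2, 5} are pairwise adjacent, and any tree decomposition puts a clique entirely inside one bag — forcing width ≥ 2. Combining the bounds, tw(G) = 2.

Treewidth 2.
One optimal decomposition is:
Bags: B1 = {1, 4, 7}  B2 = {1, 4, 5}  B3 = {1, 3, 5}  B4 = {1, 6, 7}  B5 = {1, 2, 5}
Tree: B1–B2, B2–B3, B1–B4, B2–B5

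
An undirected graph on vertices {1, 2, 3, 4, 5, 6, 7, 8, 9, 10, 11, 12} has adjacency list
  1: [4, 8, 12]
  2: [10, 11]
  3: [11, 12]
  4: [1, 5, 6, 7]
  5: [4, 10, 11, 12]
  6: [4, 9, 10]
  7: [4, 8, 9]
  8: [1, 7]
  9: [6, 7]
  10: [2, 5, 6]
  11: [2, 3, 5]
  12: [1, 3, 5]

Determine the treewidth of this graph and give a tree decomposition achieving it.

Treewidth 3.
Bags: B1 = {2, 3, 11, 12}  B2 = {2, 5, 11, 12}  B3 = {2, 5, 10, 12}  B4 = {1, 5, 10, 12}  B5 = {1, 4, 5, 10}  B6 = {1, 4, 6, 10}  B7 = {1, 4, 6, 8}  B8 = {4, 6, 7, 8}  B9 = {6, 7, 8, 9}
Tree: B1–B2, B2–B3, B3–B4, B4–B5, B5–B6, B6–B7, B7–B8, B8–B9

Each bag holds 4 vertices, so the decomposition has width 3, which upper-bounds the treewidth. For the lower bound: the 4 vertex sets {2,3,11}, {12}, {5}, {1,4,6,10} are disjoint, each induces a connected subgraph, and every pair is joined by at least one edge of G. Contracting each set to a single vertex therefore yields K_{4} as a minor, and since treewidth is minor-monotone, tw(G) ≥ tw(K_{4}) = 3. Therefore the treewidth is 3.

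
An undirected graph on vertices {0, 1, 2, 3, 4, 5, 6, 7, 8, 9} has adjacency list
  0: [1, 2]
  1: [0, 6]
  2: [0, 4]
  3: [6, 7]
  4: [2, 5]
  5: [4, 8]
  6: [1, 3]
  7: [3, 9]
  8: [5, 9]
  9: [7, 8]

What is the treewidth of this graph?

A width-2 tree decomposition is:
Bags: B1 = {7, 8, 9}  B2 = {5, 7, 8}  B3 = {4, 5, 7}  B4 = {2, 4, 7}  B5 = {0, 2, 7}  B6 = {0, 1, 7}  B7 = {1, 6, 7}  B8 = {3, 6, 7}
Tree: B1–B2, B2–B3, B3–B4, B4–B5, B5–B6, B6–B7, B7–B8
The largest bag has 3 vertices, giving width 2; this decomposition certifies tw(G) ≤ 2. The edges 7–9–8–5–4–2–0–1–6–3–7 form a cycle, so G is not a tree and its treewidth is at least 2. Combining the bounds, tw(G) = 2.

2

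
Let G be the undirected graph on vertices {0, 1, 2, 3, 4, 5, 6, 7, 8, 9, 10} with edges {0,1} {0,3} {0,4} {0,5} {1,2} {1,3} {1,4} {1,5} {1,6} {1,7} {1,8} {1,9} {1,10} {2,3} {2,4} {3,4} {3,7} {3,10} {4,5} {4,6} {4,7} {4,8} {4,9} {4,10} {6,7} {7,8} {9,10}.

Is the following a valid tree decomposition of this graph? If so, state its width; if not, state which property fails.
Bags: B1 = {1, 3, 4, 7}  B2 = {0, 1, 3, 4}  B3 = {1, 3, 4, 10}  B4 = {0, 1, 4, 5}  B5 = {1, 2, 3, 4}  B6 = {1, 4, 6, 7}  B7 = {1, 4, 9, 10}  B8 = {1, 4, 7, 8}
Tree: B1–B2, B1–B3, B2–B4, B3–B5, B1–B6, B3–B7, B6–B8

Yes; width 3.

Vertex coverage: the bags together contain {0, 1, 2, 3, 4, 5, 6, 7, 8, 9, 10}, the full vertex set. Edge coverage: each edge of G has both endpoints in at least one bag. Running intersection: for every vertex, the bags containing it form a connected subtree. All three properties hold, so this is a valid tree decomposition of width max|bag| − 1 = 3, and hence tw(G) ≤ 3.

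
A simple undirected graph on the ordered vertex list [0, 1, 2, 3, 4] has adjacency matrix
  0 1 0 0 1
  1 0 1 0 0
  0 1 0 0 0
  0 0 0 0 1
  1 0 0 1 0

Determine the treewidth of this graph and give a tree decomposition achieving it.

Treewidth 1.
One such decomposition:
Bags: B1 = {1, 2}  B2 = {0, 1}  B3 = {0, 4}  B4 = {3, 4}
Tree: B1–B2, B2–B3, B3–B4

Each bag holds 2 vertices, so the decomposition has width 1, which upper-bounds the treewidth. Any graph with an edge has treewidth ≥ 1, and G has the edge 2–1. Hence tw(G) = 1 exactly.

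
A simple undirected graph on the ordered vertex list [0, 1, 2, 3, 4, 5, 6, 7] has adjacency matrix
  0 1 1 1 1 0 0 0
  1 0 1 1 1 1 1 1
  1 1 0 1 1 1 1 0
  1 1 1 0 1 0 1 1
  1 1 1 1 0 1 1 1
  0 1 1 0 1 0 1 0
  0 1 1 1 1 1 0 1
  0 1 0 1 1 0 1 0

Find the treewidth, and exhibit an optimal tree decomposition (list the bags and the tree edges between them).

Every bag has size at most 5, so the width is 5 − 1 = 4 and tw(G) ≤ 4. Conversely, {0, 1, 2, 3, 4} is a clique of size 5, and the vertices of any clique must share a bag in every tree decomposition; so some bag has ≥ 5 vertices and tw(G) ≥ 4. The upper and lower bounds meet at 4, so that is the treewidth.

Treewidth 4.
Bags: B1 = {0, 1, 2, 3, 4}  B2 = {1, 2, 3, 4, 6}  B3 = {1, 2, 4, 5, 6}  B4 = {1, 3, 4, 6, 7}
Tree: B1–B2, B2–B3, B2–B4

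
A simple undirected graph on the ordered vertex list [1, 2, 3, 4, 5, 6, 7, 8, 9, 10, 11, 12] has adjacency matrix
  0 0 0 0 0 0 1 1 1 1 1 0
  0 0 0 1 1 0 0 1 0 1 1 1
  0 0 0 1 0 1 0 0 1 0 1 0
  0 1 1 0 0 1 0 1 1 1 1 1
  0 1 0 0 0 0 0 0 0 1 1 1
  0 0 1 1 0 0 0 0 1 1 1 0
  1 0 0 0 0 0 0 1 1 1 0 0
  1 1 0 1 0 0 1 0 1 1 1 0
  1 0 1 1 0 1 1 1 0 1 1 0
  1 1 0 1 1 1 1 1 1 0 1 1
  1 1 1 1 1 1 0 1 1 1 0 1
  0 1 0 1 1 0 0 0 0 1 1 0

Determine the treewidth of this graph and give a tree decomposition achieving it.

Every bag has size at most 5, so the width is 5 − 1 = 4 and tw(G) ≤ 4. Conversely, {1, 8, 9, 10, 11} is a clique of size 5, and the vertices of any clique must share a bag in every tree decomposition; so some bag has ≥ 5 vertices and tw(G) ≥ 4. Hence tw(G) = 4 exactly.

Treewidth 4.
Bags: B1 = {2, 4, 8, 10, 11}  B2 = {2, 4, 10, 11, 12}  B3 = {4, 8, 9, 10, 11}  B4 = {1, 8, 9, 10, 11}  B5 = {4, 6, 9, 10, 11}  B6 = {1, 7, 8, 9, 10}  B7 = {2, 5, 10, 11, 12}  B8 = {3, 4, 6, 9, 11}
Tree: B1–B2, B1–B3, B3–B4, B3–B5, B4–B6, B2–B7, B5–B8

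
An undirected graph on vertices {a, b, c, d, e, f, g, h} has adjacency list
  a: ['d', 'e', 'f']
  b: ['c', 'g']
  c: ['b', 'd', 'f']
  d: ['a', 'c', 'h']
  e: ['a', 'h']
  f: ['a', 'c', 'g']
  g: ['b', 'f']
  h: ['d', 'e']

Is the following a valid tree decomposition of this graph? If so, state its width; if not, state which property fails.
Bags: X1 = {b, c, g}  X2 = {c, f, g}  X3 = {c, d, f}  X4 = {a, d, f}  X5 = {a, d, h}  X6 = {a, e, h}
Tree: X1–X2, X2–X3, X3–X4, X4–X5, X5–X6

Yes; width 2.

Checking the three conditions: (i) the bags cover all of {a, b, c, d, e, f, g, h}; (ii) for each edge, some bag contains both endpoints; (iii) the bags containing any fixed vertex form a subtree. All hold, so the decomposition is valid with width 3 − 1 = 2.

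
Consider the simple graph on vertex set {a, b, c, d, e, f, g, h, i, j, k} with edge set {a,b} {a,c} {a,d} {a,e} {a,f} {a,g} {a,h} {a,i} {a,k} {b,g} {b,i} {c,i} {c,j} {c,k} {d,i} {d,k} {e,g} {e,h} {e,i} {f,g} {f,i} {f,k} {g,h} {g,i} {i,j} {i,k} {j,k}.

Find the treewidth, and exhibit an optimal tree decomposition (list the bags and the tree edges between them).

The largest bag has 4 vertices, giving width 3; this decomposition certifies tw(G) ≤ 3. Conversely, {a, e, g, h} is a clique of size 4, and the vertices of any clique must share a bag in every tree decomposition; so some bag has ≥ 4 vertices and tw(G) ≥ 3. Combining the bounds, tw(G) = 3.

Treewidth 3.
Bags: B1 = {a, f, i, k}  B2 = {a, f, g, i}  B3 = {a, b, g, i}  B4 = {a, c, i, k}  B5 = {a, e, g, i}  B6 = {a, e, g, h}  B7 = {a, d, i, k}  B8 = {c, i, j, k}
Tree: B1–B2, B2–B3, B1–B4, B3–B5, B5–B6, B4–B7, B4–B8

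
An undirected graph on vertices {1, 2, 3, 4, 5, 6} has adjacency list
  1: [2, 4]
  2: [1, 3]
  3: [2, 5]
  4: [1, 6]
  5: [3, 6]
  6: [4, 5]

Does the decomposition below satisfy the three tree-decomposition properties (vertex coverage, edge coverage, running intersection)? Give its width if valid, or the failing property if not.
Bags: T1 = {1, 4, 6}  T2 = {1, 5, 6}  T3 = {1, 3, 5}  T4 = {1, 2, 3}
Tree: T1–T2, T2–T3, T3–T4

Yes; width 2.

Vertex coverage: the bags together contain {1, 2, 3, 4, 5, 6}, the full vertex set. Edge coverage: each edge of G has both endpoints in at least one bag. Running intersection: for every vertex, the bags containing it form a connected subtree. All three properties hold, so this is a valid tree decomposition of width max|bag| − 1 = 2, and hence tw(G) ≤ 2.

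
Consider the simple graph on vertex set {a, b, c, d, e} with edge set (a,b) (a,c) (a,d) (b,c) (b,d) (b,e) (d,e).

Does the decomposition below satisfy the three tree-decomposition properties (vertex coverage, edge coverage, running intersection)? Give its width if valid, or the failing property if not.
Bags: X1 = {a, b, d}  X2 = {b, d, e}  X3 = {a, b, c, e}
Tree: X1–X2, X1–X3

No — bags containing vertex e are not connected in the tree.

A tree decomposition must satisfy three properties: every vertex lies in some bag; for every edge, both endpoints lie together in some bag; and for every vertex, the bags containing it form a connected subtree. Here bags containing vertex e are not connected in the tree, so the decomposition is invalid.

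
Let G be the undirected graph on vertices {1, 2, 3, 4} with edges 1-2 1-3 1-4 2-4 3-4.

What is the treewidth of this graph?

A width-2 tree decomposition is:
Bags: B1 = {1, 2, 4}  B2 = {1, 3, 4}
Tree: B1–B2
Every bag has size at most 3, so the width is 3 − 1 = 2 and tw(G) ≤ 2. On the other hand G contains the 3-clique {1, 2, 4}. A clique must lie in a single bag of any decomposition, so no decomposition can have width below 2. Hence tw(G) = 2 exactly.

2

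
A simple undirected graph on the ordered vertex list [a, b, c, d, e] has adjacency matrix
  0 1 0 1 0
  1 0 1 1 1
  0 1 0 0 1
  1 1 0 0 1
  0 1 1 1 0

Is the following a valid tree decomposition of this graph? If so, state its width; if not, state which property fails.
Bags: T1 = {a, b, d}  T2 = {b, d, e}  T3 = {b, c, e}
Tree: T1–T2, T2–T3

Vertex coverage: the bags together contain {a, b, c, d, e}, the full vertex set. Edge coverage: each edge of G has both endpoints in at least one bag. Running intersection: for every vertex, the bags containing it form a connected subtree. All three properties hold, so this is a valid tree decomposition of width max|bag| − 1 = 2, and hence tw(G) ≤ 2.

Yes; width 2.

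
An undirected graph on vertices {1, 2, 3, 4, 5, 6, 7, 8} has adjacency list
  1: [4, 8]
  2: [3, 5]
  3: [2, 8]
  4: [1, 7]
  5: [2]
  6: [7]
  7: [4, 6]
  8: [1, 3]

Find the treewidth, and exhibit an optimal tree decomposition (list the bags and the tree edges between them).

Treewidth 1.
One optimal decomposition is:
Bags: B1 = {6, 7}  B2 = {4, 7}  B3 = {1, 4}  B4 = {1, 8}  B5 = {3, 8}  B6 = {2, 3}  B7 = {2, 5}
Tree: B1–B2, B2–B3, B3–B4, B4–B5, B5–B6, B6–B7

The largest bag has 2 vertices, giving width 1; this decomposition certifies tw(G) ≤ 1. Since G has at least one edge (e.g. 6–7), it is not an edgeless graph, so tw(G) ≥ 1. Hence tw(G) = 1 exactly.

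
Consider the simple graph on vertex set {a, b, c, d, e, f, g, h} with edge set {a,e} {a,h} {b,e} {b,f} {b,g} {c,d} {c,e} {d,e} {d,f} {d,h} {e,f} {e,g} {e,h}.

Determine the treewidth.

2

A width-2 tree decomposition is:
Bags: B1 = {b, e, g}  B2 = {b, e, f}  B3 = {d, e, f}  B4 = {c, d, e}  B5 = {d, e, h}  B6 = {a, e, h}
Tree: B1–B2, B2–B3, B3–B4, B4–B5, B5–B6
The largest bag has 3 vertices, giving width 2; this decomposition certifies tw(G) ≤ 2. On the other hand G contains the 3-clique {d, e, h}. A clique must lie in a single bag of any decomposition, so no decomposition can have width below 2. The upper and lower bounds meet at 2, so that is the treewidth.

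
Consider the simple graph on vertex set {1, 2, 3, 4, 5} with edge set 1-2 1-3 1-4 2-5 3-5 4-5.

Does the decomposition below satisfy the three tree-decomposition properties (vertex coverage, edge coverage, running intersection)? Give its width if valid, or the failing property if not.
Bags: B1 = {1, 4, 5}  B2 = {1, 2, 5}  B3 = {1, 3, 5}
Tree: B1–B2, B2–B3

Yes; width 2.

Vertex coverage: the bags together contain {1, 2, 3, 4, 5}, the full vertex set. Edge coverage: each edge of G has both endpoints in at least one bag. Running intersection: for every vertex, the bags containing it form a connected subtree. All three properties hold, so this is a valid tree decomposition of width max|bag| − 1 = 2, and hence tw(G) ≤ 2.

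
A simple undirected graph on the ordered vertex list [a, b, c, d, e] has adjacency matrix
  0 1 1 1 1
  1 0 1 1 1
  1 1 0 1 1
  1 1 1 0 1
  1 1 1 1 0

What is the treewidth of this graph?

4

A width-4 tree decomposition is:
Bags: B1 = {a, b, c, d, e}
Tree: (single bag)
With just one bag of size 5, the width is 5 − 1 = 4, so tw(G) ≤ 4. On the other hand G contains the 5-clique {a, b, c, d, e}. A clique must lie in a single bag of any decomposition, so no decomposition can have width below 4. Combining the bounds, tw(G) = 4.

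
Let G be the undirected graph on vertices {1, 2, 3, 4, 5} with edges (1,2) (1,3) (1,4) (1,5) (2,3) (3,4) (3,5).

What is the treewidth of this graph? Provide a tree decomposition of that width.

Treewidth 2.
One optimal decomposition is:
Bags: B1 = {1, 2, 3}  B2 = {1, 3, 4}  B3 = {1, 3, 5}
Tree: B1–B2, B1–B3

Every bag has size at most 3, so the width is 3 − 1 = 2 and tw(G) ≤ 2. Conversely, {1, 2, 3} is a clique of size 3, and the vertices of any clique must share a bag in every tree decomposition; so some bag has ≥ 3 vertices and tw(G) ≥ 2. Combining the bounds, tw(G) = 2.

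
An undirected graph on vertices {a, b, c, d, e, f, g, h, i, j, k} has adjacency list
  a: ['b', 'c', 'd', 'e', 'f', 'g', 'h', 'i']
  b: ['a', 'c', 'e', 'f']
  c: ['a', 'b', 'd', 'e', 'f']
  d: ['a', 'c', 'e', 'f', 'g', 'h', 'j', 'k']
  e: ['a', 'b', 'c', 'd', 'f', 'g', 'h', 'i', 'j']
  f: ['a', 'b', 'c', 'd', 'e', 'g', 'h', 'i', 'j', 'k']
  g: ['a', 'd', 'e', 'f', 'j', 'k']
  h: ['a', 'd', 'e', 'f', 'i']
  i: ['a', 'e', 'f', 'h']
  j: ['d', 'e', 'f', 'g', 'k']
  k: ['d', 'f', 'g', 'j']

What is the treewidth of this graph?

A width-4 tree decomposition is:
Bags: B1 = {a, d, e, f, h}  B2 = {a, d, e, f, g}  B3 = {d, e, f, g, j}  B4 = {a, c, d, e, f}  B5 = {a, e, f, h, i}  B6 = {d, f, g, j, k}  B7 = {a, b, c, e, f}
Tree: B1–B2, B2–B3, B2–B4, B1–B5, B3–B6, B4–B7
The largest bag has 5 vertices, giving width 4; this decomposition certifies tw(G) ≤ 4. Conversely, {d, e, f, g, j} is a clique of size 5, and the vertices of any clique must share a bag in every tree decomposition; so some bag has ≥ 5 vertices and tw(G) ≥ 4. Combining the bounds, tw(G) = 4.

4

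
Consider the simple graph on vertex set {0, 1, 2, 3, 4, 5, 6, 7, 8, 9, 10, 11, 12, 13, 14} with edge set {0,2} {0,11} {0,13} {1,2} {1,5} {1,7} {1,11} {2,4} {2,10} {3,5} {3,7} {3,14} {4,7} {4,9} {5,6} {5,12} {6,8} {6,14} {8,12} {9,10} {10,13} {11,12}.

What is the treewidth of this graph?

3

A width-3 tree decomposition is:
Bags: B1 = {3, 6, 8, 14}  B2 = {3, 5, 6, 8}  B3 = {3, 5, 8, 12}  B4 = {3, 5, 7, 12}  B5 = {1, 5, 7, 12}  B6 = {1, 7, 11, 12}  B7 = {1, 4, 7, 11}  B8 = {1, 2, 4, 11}  B9 = {0, 2, 4, 11}  B10 = {0, 2, 4, 9}  B11 = {0, 2, 9, 10}  B12 = {0, 9, 10, 13}
Tree: B1–B2, B2–B3, B3–B4, B4–B5, B5–B6, B6–B7, B7–B8, B8–B9, B9–B10, B10–B11, B11–B12
Each bag holds 4 vertices, so the decomposition has width 3, which upper-bounds the treewidth. For the lower bound: the 4 vertex sets {6,8,14}, {3}, {5}, {1,7,11,12} are disjoint, each induces a connected subgraph, and every pair is joined by at least one edge of G. Contracting each set to a single vertex therefore yields K_{4} as a minor, and since treewidth is minor-monotone, tw(G) ≥ tw(K_{4}) = 3. The upper and lower bounds meet at 3, so that is the treewidth.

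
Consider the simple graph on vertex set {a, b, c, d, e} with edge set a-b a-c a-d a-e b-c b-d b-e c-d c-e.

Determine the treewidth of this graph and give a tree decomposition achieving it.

Treewidth 3.
One optimal decomposition is:
Bags: B1 = {a, b, c, e}  B2 = {a, b, c, d}
Tree: B1–B2

Every bag has size at most 4, so the width is 4 − 1 = 3 and tw(G) ≤ 3. Conversely, {a, b, c, d} is a clique of size 4, and the vertices of any clique must share a bag in every tree decomposition; so some bag has ≥ 4 vertices and tw(G) ≥ 3. The upper and lower bounds meet at 3, so that is the treewidth.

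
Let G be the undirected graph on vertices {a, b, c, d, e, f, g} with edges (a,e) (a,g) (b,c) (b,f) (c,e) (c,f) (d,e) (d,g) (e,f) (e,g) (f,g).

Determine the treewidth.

A width-2 tree decomposition is:
Bags: B1 = {d, e, g}  B2 = {e, f, g}  B3 = {a, e, g}  B4 = {c, e, f}  B5 = {b, c, f}
Tree: B1–B2, B2–B3, B2–B4, B4–B5
Each bag holds 3 vertices, so the decomposition has width 2, which upper-bounds the treewidth. For the lower bound, the 3 vertices {d, e, g} are pairwise adjacent, and any tree decomposition puts a clique entirely inside one bag — forcing width ≥ 2. Combining the bounds, tw(G) = 2.

2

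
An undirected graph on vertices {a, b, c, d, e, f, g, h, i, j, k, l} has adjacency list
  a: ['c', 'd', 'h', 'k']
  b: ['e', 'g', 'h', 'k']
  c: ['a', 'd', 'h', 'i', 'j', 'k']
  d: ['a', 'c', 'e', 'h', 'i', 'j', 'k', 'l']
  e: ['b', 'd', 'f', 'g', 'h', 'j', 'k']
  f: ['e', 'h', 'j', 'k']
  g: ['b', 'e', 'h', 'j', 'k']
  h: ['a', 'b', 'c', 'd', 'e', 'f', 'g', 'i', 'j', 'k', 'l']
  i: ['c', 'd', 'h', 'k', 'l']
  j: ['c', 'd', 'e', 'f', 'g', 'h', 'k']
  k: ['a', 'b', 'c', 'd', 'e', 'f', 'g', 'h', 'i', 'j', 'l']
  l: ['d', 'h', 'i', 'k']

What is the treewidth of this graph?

A width-4 tree decomposition is:
Bags: B1 = {e, g, h, j, k}  B2 = {d, e, h, j, k}  B3 = {c, d, h, j, k}  B4 = {e, f, h, j, k}  B5 = {c, d, h, i, k}  B6 = {d, h, i, k, l}  B7 = {a, c, d, h, k}  B8 = {b, e, g, h, k}
Tree: B1–B2, B2–B3, B1–B4, B3–B5, B5–B6, B5–B7, B1–B8
Each bag holds 5 vertices, so the decomposition has width 4, which upper-bounds the treewidth. Conversely, {d, e, h, j, k} is a clique of size 5, and the vertices of any clique must share a bag in every tree decomposition; so some bag has ≥ 5 vertices and tw(G) ≥ 4. Therefore the treewidth is 4.

4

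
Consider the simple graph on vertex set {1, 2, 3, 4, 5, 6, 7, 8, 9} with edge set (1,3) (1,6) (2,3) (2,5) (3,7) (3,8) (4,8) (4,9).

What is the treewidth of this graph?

A width-1 tree decomposition is:
Bags: B1 = {1, 3}  B2 = {3, 8}  B3 = {2, 3}  B4 = {4, 8}  B5 = {2, 5}  B6 = {4, 9}  B7 = {3, 7}  B8 = {1, 6}
Tree: B1–B2, B2–B3, B2–B4, B3–B5, B4–B6, B3–B7, B1–B8
The largest bag has 2 vertices, giving width 1; this decomposition certifies tw(G) ≤ 1. Any graph with an edge has treewidth ≥ 1, and G has the edge 3–1. Therefore the treewidth is 1.

1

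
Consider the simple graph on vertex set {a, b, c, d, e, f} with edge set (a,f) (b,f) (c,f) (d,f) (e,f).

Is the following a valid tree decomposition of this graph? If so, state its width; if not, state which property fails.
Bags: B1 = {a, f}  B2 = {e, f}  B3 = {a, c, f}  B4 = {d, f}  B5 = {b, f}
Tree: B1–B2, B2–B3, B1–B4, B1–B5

A tree decomposition must satisfy three properties: every vertex lies in some bag; for every edge, both endpoints lie together in some bag; and for every vertex, the bags containing it form a connected subtree. Here bags containing vertex a are not connected in the tree, so the decomposition is invalid.

No — bags containing vertex a are not connected in the tree.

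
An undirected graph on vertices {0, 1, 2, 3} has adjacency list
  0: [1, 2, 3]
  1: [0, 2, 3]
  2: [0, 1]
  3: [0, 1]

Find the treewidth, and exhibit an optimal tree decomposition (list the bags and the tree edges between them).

The largest bag has 3 vertices, giving width 2; this decomposition certifies tw(G) ≤ 2. Conversely, {0, 1, 2} is a clique of size 3, and the vertices of any clique must share a bag in every tree decomposition; so some bag has ≥ 3 vertices and tw(G) ≥ 2. The upper and lower bounds meet at 2, so that is the treewidth.

Treewidth 2.
One optimal decomposition is:
Bags: B1 = {0, 1, 3}  B2 = {0, 1, 2}
Tree: B1–B2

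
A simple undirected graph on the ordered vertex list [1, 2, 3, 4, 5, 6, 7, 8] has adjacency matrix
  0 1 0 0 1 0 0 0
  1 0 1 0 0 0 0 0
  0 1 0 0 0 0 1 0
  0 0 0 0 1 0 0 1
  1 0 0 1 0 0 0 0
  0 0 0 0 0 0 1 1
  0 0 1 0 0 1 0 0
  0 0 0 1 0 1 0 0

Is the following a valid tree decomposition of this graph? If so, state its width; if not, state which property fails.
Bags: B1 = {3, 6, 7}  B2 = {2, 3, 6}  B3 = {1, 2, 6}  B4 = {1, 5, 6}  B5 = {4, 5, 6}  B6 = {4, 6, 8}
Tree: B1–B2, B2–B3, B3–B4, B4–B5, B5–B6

Yes; width 2.

Every vertex of G appears in some bag (union = {1, 2, 3, 4, 5, 6, 7, 8}); every edge is covered by a bag; and for each vertex v the set of bags containing v is connected in the bag tree. The decomposition is therefore valid. The largest bag has 3 vertices, so the width is 2.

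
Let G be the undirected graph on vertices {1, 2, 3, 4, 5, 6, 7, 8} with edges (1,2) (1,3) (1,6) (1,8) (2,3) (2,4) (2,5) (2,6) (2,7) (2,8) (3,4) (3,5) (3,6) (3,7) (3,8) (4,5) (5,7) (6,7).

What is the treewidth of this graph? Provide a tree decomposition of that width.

Treewidth 3.
One such decomposition:
Bags: B1 = {2, 3, 6, 7}  B2 = {2, 3, 5, 7}  B3 = {2, 3, 4, 5}  B4 = {1, 2, 3, 6}  B5 = {1, 2, 3, 8}
Tree: B1–B2, B2–B3, B1–B4, B4–B5

Each bag holds 4 vertices, so the decomposition has width 3, which upper-bounds the treewidth. For the lower bound, the 4 vertices {1, 2, 3, 8} are pairwise adjacent, and any tree decomposition puts a clique entirely inside one bag — forcing width ≥ 3. The upper and lower bounds meet at 3, so that is the treewidth.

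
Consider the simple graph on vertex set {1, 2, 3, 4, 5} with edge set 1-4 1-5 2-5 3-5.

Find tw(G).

1

A width-1 tree decomposition is:
Bags: B1 = {3, 5}  B2 = {1, 5}  B3 = {2, 5}  B4 = {1, 4}
Tree: B1–B2, B1–B3, B2–B4
Each bag holds 2 vertices, so the decomposition has width 1, which upper-bounds the treewidth. Since G has at least one edge (e.g. 3–5), it is not an edgeless graph, so tw(G) ≥ 1. The upper and lower bounds meet at 1, so that is the treewidth.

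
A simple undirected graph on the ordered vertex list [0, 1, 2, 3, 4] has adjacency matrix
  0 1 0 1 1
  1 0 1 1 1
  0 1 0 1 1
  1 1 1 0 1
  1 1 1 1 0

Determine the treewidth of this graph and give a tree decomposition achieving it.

Each bag holds 4 vertices, so the decomposition has width 3, which upper-bounds the treewidth. On the other hand G contains the 4-clique {0, 1, 3, 4}. A clique must lie in a single bag of any decomposition, so no decomposition can have width below 3. Therefore the treewidth is 3.

Treewidth 3.
One optimal decomposition is:
Bags: B1 = {0, 1, 3, 4}  B2 = {1, 2, 3, 4}
Tree: B1–B2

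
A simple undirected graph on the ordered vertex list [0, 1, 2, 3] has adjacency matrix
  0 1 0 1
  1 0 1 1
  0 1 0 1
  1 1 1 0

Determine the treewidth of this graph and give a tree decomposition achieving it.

Every bag has size at most 3, so the width is 3 − 1 = 2 and tw(G) ≤ 2. On the other hand G contains the 3-clique {0, 1, 3}. A clique must lie in a single bag of any decomposition, so no decomposition can have width below 2. Therefore the treewidth is 2.

Treewidth 2.
Bags: B1 = {1, 2, 3}  B2 = {0, 1, 3}
Tree: B1–B2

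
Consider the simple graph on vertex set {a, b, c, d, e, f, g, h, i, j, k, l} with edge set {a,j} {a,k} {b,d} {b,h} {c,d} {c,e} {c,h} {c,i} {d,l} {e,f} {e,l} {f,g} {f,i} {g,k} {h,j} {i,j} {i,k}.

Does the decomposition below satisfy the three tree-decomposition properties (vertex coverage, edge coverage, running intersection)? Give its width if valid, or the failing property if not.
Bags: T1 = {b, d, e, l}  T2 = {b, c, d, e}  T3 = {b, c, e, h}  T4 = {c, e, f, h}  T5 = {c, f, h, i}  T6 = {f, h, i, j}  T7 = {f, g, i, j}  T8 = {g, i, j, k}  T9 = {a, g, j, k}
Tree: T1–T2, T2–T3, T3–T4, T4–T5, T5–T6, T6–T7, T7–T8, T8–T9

Yes; width 3.

Every vertex of G appears in some bag (union = {a, b, c, d, e, f, g, h, i, j, k, l}); every edge is covered by a bag; and for each vertex v the set of bags containing v is connected in the bag tree. The decomposition is therefore valid. The largest bag has 4 vertices, so the width is 3.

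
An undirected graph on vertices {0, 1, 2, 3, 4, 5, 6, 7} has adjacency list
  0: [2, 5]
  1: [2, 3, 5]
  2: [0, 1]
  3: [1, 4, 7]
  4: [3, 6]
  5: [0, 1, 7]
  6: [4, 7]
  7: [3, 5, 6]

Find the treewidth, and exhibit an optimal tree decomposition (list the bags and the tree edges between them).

Each bag holds 3 vertices, so the decomposition has width 2, which upper-bounds the treewidth. The edges 2–0–5–1–2 form a cycle, so G is not a tree and its treewidth is at least 2. The upper and lower bounds meet at 2, so that is the treewidth.

Treewidth 2.
Bags: B1 = {0, 1, 2}  B2 = {0, 1, 5}  B3 = {1, 3, 5}  B4 = {3, 5, 7}  B5 = {3, 4, 7}  B6 = {4, 6, 7}
Tree: B1–B2, B2–B3, B3–B4, B4–B5, B5–B6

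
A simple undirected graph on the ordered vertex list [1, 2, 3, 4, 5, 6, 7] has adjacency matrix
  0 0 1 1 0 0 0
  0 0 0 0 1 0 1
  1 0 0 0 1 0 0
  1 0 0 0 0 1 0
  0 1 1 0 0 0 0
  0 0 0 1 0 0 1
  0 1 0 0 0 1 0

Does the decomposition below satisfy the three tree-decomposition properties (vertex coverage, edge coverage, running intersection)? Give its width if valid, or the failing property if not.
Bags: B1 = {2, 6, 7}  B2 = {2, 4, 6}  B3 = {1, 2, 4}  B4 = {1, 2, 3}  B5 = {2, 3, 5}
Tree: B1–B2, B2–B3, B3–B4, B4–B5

Checking the three conditions: (i) the bags cover all of {1, 2, 3, 4, 5, 6, 7}; (ii) for each edge, some bag contains both endpoints; (iii) the bags containing any fixed vertex form a subtree. All hold, so the decomposition is valid with width 3 − 1 = 2.

Yes; width 2.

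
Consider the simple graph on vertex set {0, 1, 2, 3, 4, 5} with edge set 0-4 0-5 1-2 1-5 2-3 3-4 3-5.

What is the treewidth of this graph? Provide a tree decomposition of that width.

Treewidth 2.
Bags: B1 = {1, 2, 3}  B2 = {1, 3, 5}  B3 = {3, 4, 5}  B4 = {0, 4, 5}
Tree: B1–B2, B2–B3, B3–B4

Every bag has size at most 3, so the width is 3 − 1 = 2 and tw(G) ≤ 2. Since 2–1–5–3–2 is a cycle in G, G is not acyclic. Forests are exactly the graphs of treewidth ≤ 1, so tw(G) ≥ 2. Combining the bounds, tw(G) = 2.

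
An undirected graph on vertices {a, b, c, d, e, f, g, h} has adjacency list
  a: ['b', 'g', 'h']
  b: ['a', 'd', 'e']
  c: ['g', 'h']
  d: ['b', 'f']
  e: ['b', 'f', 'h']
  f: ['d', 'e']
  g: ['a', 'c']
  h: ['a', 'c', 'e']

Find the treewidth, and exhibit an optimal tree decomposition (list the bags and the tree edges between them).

Treewidth 2.
One such decomposition:
Bags: B1 = {b, d, f}  B2 = {b, e, f}  B3 = {a, b, e}  B4 = {a, e, h}  B5 = {a, g, h}  B6 = {c, g, h}
Tree: B1–B2, B2–B3, B3–B4, B4–B5, B5–B6

Every bag has size at most 3, so the width is 3 − 1 = 2 and tw(G) ≤ 2. The edges d–f–e–b–d form a cycle, so G is not a tree and its treewidth is at least 2. Hence tw(G) = 2 exactly.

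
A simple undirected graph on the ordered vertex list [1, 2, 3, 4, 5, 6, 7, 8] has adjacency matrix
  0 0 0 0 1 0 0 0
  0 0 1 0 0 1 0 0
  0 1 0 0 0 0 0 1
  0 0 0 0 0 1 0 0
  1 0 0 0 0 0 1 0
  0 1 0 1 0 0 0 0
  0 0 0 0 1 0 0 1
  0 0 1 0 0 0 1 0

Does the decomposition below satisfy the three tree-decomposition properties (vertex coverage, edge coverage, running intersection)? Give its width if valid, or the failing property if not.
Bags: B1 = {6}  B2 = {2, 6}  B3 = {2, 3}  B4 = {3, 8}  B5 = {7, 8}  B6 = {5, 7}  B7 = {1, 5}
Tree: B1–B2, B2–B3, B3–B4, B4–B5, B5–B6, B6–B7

No — vertex 4 appears in no bag.

A tree decomposition must satisfy three properties: every vertex lies in some bag; for every edge, both endpoints lie together in some bag; and for every vertex, the bags containing it form a connected subtree. Here vertex 4 appears in no bag, so the decomposition is invalid.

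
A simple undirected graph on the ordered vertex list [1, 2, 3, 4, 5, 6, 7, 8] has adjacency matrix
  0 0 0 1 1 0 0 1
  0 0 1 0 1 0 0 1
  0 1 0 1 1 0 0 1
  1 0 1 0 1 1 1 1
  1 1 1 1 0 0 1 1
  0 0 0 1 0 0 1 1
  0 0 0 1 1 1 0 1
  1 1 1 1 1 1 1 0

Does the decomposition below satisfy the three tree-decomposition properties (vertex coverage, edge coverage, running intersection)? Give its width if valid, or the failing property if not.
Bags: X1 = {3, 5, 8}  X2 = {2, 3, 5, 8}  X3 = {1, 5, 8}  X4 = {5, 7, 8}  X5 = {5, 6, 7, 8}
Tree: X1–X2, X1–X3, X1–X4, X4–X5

A tree decomposition must satisfy three properties: every vertex lies in some bag; for every edge, both endpoints lie together in some bag; and for every vertex, the bags containing it form a connected subtree. Here vertex 4 appears in no bag, so the decomposition is invalid.

No — vertex 4 appears in no bag.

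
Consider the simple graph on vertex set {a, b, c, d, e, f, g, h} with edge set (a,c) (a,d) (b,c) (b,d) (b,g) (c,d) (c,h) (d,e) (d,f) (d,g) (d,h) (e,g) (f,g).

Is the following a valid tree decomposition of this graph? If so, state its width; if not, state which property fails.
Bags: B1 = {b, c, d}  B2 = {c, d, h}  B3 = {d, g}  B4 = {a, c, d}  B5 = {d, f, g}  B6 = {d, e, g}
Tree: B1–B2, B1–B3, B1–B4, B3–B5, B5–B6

No — edge (b,g) lies in no bag.

A tree decomposition must satisfy three properties: every vertex lies in some bag; for every edge, both endpoints lie together in some bag; and for every vertex, the bags containing it form a connected subtree. Here edge (b,g) lies in no bag, so the decomposition is invalid.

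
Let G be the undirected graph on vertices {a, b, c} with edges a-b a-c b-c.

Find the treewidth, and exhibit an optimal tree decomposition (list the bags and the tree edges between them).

With just one bag of size 3, the width is 3 − 1 = 2, so tw(G) ≤ 2. Conversely, {a, b, c} is a clique of size 3, and the vertices of any clique must share a bag in every tree decomposition; so some bag has ≥ 3 vertices and tw(G) ≥ 2. Combining the bounds, tw(G) = 2.

Treewidth 2.
One such decomposition:
Bags: B1 = {a, b, c}
Tree: (single bag)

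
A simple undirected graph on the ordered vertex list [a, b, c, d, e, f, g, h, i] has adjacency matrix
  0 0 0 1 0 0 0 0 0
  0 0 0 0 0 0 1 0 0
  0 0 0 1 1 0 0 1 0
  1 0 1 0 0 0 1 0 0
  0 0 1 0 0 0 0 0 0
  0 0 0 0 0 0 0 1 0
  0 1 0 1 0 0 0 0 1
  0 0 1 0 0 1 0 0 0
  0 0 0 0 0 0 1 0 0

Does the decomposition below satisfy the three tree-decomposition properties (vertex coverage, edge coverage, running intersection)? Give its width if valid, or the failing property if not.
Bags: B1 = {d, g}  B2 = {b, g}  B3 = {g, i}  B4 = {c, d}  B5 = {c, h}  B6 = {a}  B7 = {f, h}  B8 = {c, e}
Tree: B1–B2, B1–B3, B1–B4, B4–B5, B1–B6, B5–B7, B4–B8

A tree decomposition must satisfy three properties: every vertex lies in some bag; for every edge, both endpoints lie together in some bag; and for every vertex, the bags containing it form a connected subtree. Here edge (d,a) lies in no bag, so the decomposition is invalid.

No — edge (d,a) lies in no bag.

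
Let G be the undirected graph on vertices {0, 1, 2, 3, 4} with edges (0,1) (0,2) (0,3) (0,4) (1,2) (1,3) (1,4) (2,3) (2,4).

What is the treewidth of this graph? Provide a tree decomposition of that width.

The largest bag has 4 vertices, giving width 3; this decomposition certifies tw(G) ≤ 3. On the other hand G contains the 4-clique {0, 1, 2, 3}. A clique must lie in a single bag of any decomposition, so no decomposition can have width below 3. Combining the bounds, tw(G) = 3.

Treewidth 3.
Bags: B1 = {0, 1, 2, 3}  B2 = {0, 1, 2, 4}
Tree: B1–B2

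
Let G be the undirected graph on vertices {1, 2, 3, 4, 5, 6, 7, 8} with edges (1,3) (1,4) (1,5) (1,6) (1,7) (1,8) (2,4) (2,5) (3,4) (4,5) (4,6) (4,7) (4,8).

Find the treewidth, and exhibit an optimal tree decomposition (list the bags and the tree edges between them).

Treewidth 2.
Bags: B1 = {1, 4, 8}  B2 = {1, 4, 7}  B3 = {1, 4, 6}  B4 = {1, 3, 4}  B5 = {1, 4, 5}  B6 = {2, 4, 5}
Tree: B1–B2, B2–B3, B3–B4, B4–B5, B5–B6

Each bag holds 3 vertices, so the decomposition has width 2, which upper-bounds the treewidth. Conversely, {1, 3, 4} is a clique of size 3, and the vertices of any clique must share a bag in every tree decomposition; so some bag has ≥ 3 vertices and tw(G) ≥ 2. Therefore the treewidth is 2.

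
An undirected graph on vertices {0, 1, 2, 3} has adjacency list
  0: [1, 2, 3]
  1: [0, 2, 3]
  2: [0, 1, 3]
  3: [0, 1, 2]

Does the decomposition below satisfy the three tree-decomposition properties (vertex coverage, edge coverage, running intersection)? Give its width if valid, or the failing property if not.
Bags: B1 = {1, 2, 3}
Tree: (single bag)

No — vertex 0 appears in no bag.

A tree decomposition must satisfy three properties: every vertex lies in some bag; for every edge, both endpoints lie together in some bag; and for every vertex, the bags containing it form a connected subtree. Here vertex 0 appears in no bag, so the decomposition is invalid.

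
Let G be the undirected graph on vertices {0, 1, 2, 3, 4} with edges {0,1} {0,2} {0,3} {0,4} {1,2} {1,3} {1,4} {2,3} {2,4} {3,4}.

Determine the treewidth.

4

A width-4 tree decomposition is:
Bags: B1 = {0, 1, 2, 3, 4}
Tree: (single bag)
With just one bag of size 5, the width is 5 − 1 = 4, so tw(G) ≤ 4. Conversely, {0, 1, 2, 3, 4} is a clique of size 5, and the vertices of any clique must share a bag in every tree decomposition; so some bag has ≥ 5 vertices and tw(G) ≥ 4. Combining the bounds, tw(G) = 4.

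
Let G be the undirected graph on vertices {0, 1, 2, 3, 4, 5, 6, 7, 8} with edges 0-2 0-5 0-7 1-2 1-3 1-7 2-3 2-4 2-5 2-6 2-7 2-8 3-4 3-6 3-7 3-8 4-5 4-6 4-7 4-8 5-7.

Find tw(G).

A width-3 tree decomposition is:
Bags: B1 = {2, 4, 5, 7}  B2 = {0, 2, 5, 7}  B3 = {2, 3, 4, 7}  B4 = {1, 2, 3, 7}  B5 = {2, 3, 4, 8}  B6 = {2, 3, 4, 6}
Tree: B1–B2, B1–B3, B3–B4, B3–B5, B3–B6
Every bag has size at most 4, so the width is 4 − 1 = 3 and tw(G) ≤ 3. For the lower bound, the 4 vertices {0, 2, 5, 7} are pairwise adjacent, and any tree decomposition puts a clique entirely inside one bag — forcing width ≥ 3. Therefore the treewidth is 3.

3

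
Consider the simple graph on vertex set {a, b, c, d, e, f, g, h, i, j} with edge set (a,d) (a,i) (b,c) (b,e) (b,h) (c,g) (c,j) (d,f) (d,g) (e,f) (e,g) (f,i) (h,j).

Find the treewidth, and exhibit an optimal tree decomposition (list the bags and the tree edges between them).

Every bag has size at most 3, so the width is 3 − 1 = 2 and tw(G) ≤ 2. For the lower bound, G contains the cycle h–j–c–b–h, so G is not a forest; only forests have treewidth ≤ 1, hence tw(G) ≥ 2. Therefore the treewidth is 2.

Treewidth 2.
One optimal decomposition is:
Bags: B1 = {b, h, j}  B2 = {b, c, j}  B3 = {b, c, e}  B4 = {c, e, g}  B5 = {e, f, g}  B6 = {d, f, g}  B7 = {d, f, i}  B8 = {a, d, i}
Tree: B1–B2, B2–B3, B3–B4, B4–B5, B5–B6, B6–B7, B7–B8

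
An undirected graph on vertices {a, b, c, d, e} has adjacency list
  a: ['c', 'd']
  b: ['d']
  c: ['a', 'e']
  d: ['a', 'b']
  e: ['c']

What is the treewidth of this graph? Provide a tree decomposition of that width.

Treewidth 1.
One optimal decomposition is:
Bags: B1 = {b, d}  B2 = {a, d}  B3 = {a, c}  B4 = {c, e}
Tree: B1–B2, B2–B3, B3–B4

Every bag has size at most 2, so the width is 2 − 1 = 1 and tw(G) ≤ 1. G has an edge, so its treewidth is at least 1. Combining the bounds, tw(G) = 1.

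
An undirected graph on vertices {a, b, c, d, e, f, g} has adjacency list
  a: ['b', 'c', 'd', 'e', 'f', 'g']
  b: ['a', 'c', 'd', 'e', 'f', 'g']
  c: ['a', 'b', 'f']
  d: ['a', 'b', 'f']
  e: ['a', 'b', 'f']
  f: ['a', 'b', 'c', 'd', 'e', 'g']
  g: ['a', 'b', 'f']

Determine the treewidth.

3

A width-3 tree decomposition is:
Bags: B1 = {a, b, e, f}  B2 = {a, b, d, f}  B3 = {a, b, f, g}  B4 = {a, b, c, f}
Tree: B1–B2, B1–B3, B1–B4
Each bag holds 4 vertices, so the decomposition has width 3, which upper-bounds the treewidth. Conversely, {a, b, d, f} is a clique of size 4, and the vertices of any clique must share a bag in every tree decomposition; so some bag has ≥ 4 vertices and tw(G) ≥ 3. Combining the bounds, tw(G) = 3.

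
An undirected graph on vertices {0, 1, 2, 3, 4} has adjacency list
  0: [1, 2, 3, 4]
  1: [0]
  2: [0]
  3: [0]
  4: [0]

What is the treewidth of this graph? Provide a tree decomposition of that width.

Every bag has size at most 2, so the width is 2 − 1 = 1 and tw(G) ≤ 1. Any graph with an edge has treewidth ≥ 1, and G has the edge 0–1. Hence tw(G) = 1 exactly.

Treewidth 1.
One optimal decomposition is:
Bags: B1 = {0, 1}  B2 = {0, 3}  B3 = {0, 2}  B4 = {0, 4}
Tree: B1–B2, B1–B3, B2–B4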